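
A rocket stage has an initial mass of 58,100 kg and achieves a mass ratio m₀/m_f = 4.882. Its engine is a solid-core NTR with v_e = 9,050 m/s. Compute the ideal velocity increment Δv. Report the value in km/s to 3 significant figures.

Δv = v_e · ln(4.882) = 9050.0 × 1.5856 ≈ 14349.3 m/s.

Δv ≈ 14.3 km/s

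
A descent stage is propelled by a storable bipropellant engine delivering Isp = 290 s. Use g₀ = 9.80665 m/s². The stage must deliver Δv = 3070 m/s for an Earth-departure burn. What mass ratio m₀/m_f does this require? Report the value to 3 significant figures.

v_e = Isp · g₀ = 290 × 9.80665 = 2843.9 m/s.
m₀/m_f = exp(Δv / v_e) = exp(3070 / 2843.9) = exp(1.0795) = 2.9432.

mass ratio ≈ 2.94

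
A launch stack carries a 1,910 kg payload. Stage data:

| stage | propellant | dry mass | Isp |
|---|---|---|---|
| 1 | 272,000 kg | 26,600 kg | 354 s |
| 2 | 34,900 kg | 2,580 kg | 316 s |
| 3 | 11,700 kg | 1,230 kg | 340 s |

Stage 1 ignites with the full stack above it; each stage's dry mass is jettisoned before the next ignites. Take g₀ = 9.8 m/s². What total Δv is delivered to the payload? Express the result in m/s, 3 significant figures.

Ignition mass of stage 1 = 272,000+26,600 + 34,900+2,580 + 11,700+1,230 + 1,910 = 350,920 kg.
Stage 1: m₀ = 350,920 kg, m_f = 350,920 − 272,000 = 78,920 kg; Δv = 354×9.8×ln(4.447) = 3469.2×1.4921 ≈ 5176 m/s.
Stage 2: m₀ = 52,320 kg, m_f = 52,320 − 34,900 = 17,420 kg; Δv = 316×9.8×ln(3.003) = 3096.8×1.0998 ≈ 3406 m/s.
Stage 3: m₀ = 14,840 kg, m_f = 14,840 − 11,700 = 3,140 kg; Δv = 340×9.8×ln(4.726) = 3332.0×1.5531 ≈ 5175 m/s.
Total Δv = 5176 + 3406 + 5175 = 13757 m/s.

Δv ≈ 13800 m/s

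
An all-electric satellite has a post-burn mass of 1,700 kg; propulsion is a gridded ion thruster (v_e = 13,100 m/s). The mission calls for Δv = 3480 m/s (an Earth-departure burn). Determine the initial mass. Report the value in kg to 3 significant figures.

By the Tsiolkovsky rocket equation, m₀/m_f = exp(Δv / v_e) = exp(3480 / 13100.0) = exp(0.2656) = 1.3043.
m₀ = m_f × 1.3043 = 1,700 × 1.3043 = 2,217.31 kg.

initial mass ≈ 2220 kg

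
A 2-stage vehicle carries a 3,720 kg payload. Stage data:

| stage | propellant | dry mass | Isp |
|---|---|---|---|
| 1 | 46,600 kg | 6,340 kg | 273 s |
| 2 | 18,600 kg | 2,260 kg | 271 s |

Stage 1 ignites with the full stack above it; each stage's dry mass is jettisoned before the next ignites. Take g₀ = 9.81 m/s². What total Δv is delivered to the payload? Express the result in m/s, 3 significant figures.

Δv ≈ 6220 m/s

Ignition mass of stage 1 = 46,600+6,340 + 18,600+2,260 + 3,720 = 77,520 kg.
Stage 1: m₀ = 77,520 kg, m_f = 77,520 − 46,600 = 30,920 kg; Δv = 273×9.81×ln(2.507) = 2678.1×0.9191 ≈ 2462 m/s.
Stage 2: m₀ = 24,580 kg, m_f = 24,580 − 18,600 = 5,980 kg; Δv = 271×9.81×ln(4.11) = 2658.5×1.4135 ≈ 3758 m/s.
Total Δv = 2462 + 3758 = 6220 m/s.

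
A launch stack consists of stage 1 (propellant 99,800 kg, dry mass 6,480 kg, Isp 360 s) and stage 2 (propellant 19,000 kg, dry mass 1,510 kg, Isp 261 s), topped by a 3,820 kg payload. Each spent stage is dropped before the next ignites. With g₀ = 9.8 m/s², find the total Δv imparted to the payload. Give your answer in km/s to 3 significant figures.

Δv ≈ 8.98 km/s

Ignition mass of stage 1 = 99,800+6,480 + 19,000+1,510 + 3,820 = 130,610 kg.
Stage 1: m₀ = 130,610 kg, m_f = 130,610 − 99,800 = 30,810 kg; Δv = 360×9.8×ln(4.239) = 3528.0×1.4444 ≈ 5096 m/s.
Stage 2: m₀ = 24,330 kg, m_f = 24,330 − 19,000 = 5,330 kg; Δv = 261×9.8×ln(4.565) = 2557.8×1.5184 ≈ 3884 m/s.
Total Δv = 5096 + 3884 = 8980 m/s.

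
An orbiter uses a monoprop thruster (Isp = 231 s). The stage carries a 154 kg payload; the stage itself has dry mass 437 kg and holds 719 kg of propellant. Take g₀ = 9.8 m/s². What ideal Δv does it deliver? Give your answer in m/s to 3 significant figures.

Δv ≈ 1800 m/s

v_e = Isp · g₀ = 231 × 9.8 = 2263.8 m/s.
m₀ = payload + dry + propellant = 154 + 437 + 719 = 1,310 kg.
m_f = payload + dry = 154 + 437 = 591 kg.
Δv = v_e · ln(m₀/m_f) = 2263.8 × ln(2.217) = 2263.8 × 0.7960 ≈ 1801.9 m/s.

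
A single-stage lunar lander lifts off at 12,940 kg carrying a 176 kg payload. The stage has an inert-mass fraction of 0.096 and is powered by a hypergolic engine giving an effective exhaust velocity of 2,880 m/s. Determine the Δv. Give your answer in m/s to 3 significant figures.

Stage wet mass = m₀ − payload = 12,940 − 176 = 12,764 kg.
Stage dry mass = ε × stage wet mass = 0.096 × 12,764 = 1,225.34 kg.
Burnout mass m_f = stage dry + payload = 1,225.34 + 176 = 1,401.34 kg.
Δv = v_e · ln(12,940/1,401.34) = 2880.0 × ln(9.234) = 2880.0 × 2.2229 ≈ 6402 m/s.

Δv ≈ 6400 m/s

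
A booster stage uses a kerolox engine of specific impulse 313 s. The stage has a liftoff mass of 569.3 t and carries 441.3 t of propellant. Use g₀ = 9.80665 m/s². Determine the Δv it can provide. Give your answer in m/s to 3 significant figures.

v_e = Isp · g₀ = 313 × 9.80665 = 3069.5 m/s.
m_f = m₀ − m_prop = 569.3 − 441.3 = 128 t.
By the Tsiolkovsky rocket equation, Δv = v_e · ln(m₀/m_f) = 3069.5 × ln(4.448) = 3069.5 × 1.4924 ≈ 4580.8 m/s.

Δv ≈ 4580 m/s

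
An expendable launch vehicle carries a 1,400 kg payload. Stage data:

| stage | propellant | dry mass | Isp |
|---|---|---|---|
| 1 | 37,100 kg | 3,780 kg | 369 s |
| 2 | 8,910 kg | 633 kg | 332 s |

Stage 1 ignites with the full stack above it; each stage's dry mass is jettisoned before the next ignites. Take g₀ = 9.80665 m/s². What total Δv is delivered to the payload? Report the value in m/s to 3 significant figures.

Δv ≈ 10000 m/s

Ignition mass of stage 1 = 37,100+3,780 + 8,910+633 + 1,400 = 51,823 kg.
Stage 1: m₀ = 51,823 kg, m_f = 51,823 − 37,100 = 14,723 kg; Δv = 369×9.80665×ln(3.52) = 3618.7×1.2584 ≈ 4554 m/s.
Stage 2: m₀ = 10,943 kg, m_f = 10,943 − 8,910 = 2,033 kg; Δv = 332×9.80665×ln(5.383) = 3255.8×1.6832 ≈ 5480 m/s.
Total Δv = 4554 + 5480 = 10034 m/s.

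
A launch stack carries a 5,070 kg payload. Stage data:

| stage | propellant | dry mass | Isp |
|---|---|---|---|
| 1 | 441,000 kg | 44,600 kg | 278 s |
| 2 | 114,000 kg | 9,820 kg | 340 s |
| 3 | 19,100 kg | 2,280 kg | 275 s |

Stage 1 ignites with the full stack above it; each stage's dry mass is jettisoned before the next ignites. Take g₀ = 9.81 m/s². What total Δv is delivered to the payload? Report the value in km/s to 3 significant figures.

Ignition mass of stage 1 = 441,000+44,600 + 114,000+9,820 + 19,100+2,280 + 5,070 = 635,870 kg.
Stage 1: m₀ = 635,870 kg, m_f = 635,870 − 441,000 = 194,870 kg; Δv = 278×9.81×ln(3.263) = 2727.2×1.1827 ≈ 3225 m/s.
Stage 2: m₀ = 150,270 kg, m_f = 150,270 − 114,000 = 36,270 kg; Δv = 340×9.81×ln(4.143) = 3335.4×1.4214 ≈ 4741 m/s.
Stage 3: m₀ = 26,450 kg, m_f = 26,450 − 19,100 = 7,350 kg; Δv = 275×9.81×ln(3.599) = 2697.8×1.2806 ≈ 3455 m/s.
Total Δv = 3225 + 4741 + 3455 = 11421 m/s.

Δv ≈ 11.4 km/s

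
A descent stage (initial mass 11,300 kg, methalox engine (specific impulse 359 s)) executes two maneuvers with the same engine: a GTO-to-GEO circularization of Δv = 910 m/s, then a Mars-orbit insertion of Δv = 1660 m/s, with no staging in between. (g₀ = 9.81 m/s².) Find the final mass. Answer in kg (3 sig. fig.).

v_e = Isp · g₀ = 359 × 9.81 = 3521.8 m/s.
After the first burn: m = 11300 × exp(−910/3521.8) = 11300 × 0.77229 = 8,726.88 kg.
After the second burn: m = 8,726.88 × exp(−1660/3521.8) = 8,726.88 × 0.62416 = 5,446.97 kg.

final mass ≈ 5450 kg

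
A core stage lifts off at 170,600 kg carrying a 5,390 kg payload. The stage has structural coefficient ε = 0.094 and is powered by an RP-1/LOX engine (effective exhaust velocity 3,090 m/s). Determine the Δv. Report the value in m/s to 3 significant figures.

Δv ≈ 6480 m/s

Stage wet mass = m₀ − payload = 170,600 − 5,390 = 165,210 kg.
Stage dry mass = ε × stage wet mass = 0.094 × 165,210 = 15,529.7 kg.
Burnout mass m_f = stage dry + payload = 15,529.7 + 5,390 = 20,919.7 kg.
From the ideal rocket equation, Δv = v_e · ln(170,600/20,919.7) = 3090.0 × ln(8.155) = 3090.0 × 2.0986 ≈ 6485 m/s.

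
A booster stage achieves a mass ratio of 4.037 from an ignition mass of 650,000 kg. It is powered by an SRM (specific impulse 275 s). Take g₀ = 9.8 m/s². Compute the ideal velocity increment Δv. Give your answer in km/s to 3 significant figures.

v_e = Isp · g₀ = 275 × 9.8 = 2695.0 m/s.
Δv = v_e · ln(4.037) = 2695.0 × 1.3955 ≈ 3760.9 m/s.

Δv ≈ 3.76 km/s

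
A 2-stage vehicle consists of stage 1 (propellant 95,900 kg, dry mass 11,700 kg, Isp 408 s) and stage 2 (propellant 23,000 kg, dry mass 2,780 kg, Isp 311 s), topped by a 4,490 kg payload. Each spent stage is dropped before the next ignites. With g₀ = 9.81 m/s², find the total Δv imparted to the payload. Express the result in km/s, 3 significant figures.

Ignition mass of stage 1 = 95,900+11,700 + 23,000+2,780 + 4,490 = 137,870 kg.
Stage 1: m₀ = 137,870 kg, m_f = 137,870 − 95,900 = 41,970 kg; Δv = 408×9.81×ln(3.285) = 4002.5×1.1894 ≈ 4760 m/s.
Stage 2: m₀ = 30,270 kg, m_f = 30,270 − 23,000 = 7,270 kg; Δv = 311×9.81×ln(4.164) = 3050.9×1.4264 ≈ 4352 m/s.
Total Δv = 4760 + 4352 = 9112 m/s.

Δv ≈ 9.11 km/s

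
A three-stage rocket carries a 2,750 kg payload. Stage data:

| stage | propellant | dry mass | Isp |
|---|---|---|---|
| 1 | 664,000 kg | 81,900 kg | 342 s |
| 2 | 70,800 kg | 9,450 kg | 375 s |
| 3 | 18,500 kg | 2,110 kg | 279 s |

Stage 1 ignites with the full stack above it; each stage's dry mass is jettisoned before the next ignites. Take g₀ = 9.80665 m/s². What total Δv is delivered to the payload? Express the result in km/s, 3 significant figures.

Δv ≈ 13.6 km/s

Ignition mass of stage 1 = 664,000+81,900 + 70,800+9,450 + 18,500+2,110 + 2,750 = 849,510 kg.
Stage 1: m₀ = 849,510 kg, m_f = 849,510 − 664,000 = 185,510 kg; Δv = 342×9.80665×ln(4.579) = 3353.9×1.5216 ≈ 5103 m/s.
Stage 2: m₀ = 103,610 kg, m_f = 103,610 − 70,800 = 32,810 kg; Δv = 375×9.80665×ln(3.158) = 3677.5×1.1499 ≈ 4229 m/s.
Stage 3: m₀ = 23,360 kg, m_f = 23,360 − 18,500 = 4,860 kg; Δv = 279×9.80665×ln(4.807) = 2736.1×1.5700 ≈ 4296 m/s.
Total Δv = 5103 + 4229 + 4296 = 13628 m/s.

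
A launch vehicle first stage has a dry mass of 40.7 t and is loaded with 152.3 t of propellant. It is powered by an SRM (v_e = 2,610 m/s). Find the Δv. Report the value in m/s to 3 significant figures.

Δv ≈ 4060 m/s

m₀ = m_dry + m_prop = 40.7 + 152.3 = 193 t.
Rocket equation: Δv = v_e · ln(m₀/m_f) = 2610.0 × ln(4.742) = 2610.0 × 1.5565 ≈ 4062.4 m/s.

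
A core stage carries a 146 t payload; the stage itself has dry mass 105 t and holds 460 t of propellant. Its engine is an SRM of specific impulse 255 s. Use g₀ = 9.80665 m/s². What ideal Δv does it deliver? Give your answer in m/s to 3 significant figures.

Δv ≈ 2600 m/s

v_e = Isp · g₀ = 255 × 9.80665 = 2500.7 m/s.
m₀ = payload + dry + propellant = 146 + 105 + 460 = 711 t.
m_f = payload + dry = 146 + 105 = 251 t.
Δv = v_e · ln(m₀/m_f) = 2500.7 × ln(2.833) = 2500.7 × 1.0412 ≈ 2603.8 m/s.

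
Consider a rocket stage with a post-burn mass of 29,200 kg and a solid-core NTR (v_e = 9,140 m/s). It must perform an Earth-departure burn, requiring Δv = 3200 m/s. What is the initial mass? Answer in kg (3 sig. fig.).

initial mass ≈ 41400 kg

From the ideal rocket equation, m₀/m_f = exp(Δv / v_e) = exp(3200 / 9140.0) = exp(0.3501) = 1.4192.
m₀ = m_f × 1.4192 = 29,200 × 1.4192 = 41,440.6 kg.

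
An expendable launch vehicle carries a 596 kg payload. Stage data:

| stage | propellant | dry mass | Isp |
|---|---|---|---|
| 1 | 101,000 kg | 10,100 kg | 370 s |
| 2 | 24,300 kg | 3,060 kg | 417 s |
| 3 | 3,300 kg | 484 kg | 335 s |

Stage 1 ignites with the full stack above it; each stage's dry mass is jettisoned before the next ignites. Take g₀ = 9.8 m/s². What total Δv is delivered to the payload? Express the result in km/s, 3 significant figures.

Δv ≈ 15.0 km/s

Ignition mass of stage 1 = 101,000+10,100 + 24,300+3,060 + 3,300+484 + 596 = 142,840 kg.
Stage 1: m₀ = 142,840 kg, m_f = 142,840 − 101,000 = 41,840 kg; Δv = 370×9.8×ln(3.414) = 3626.0×1.2279 ≈ 4452 m/s.
Stage 2: m₀ = 31,740 kg, m_f = 31,740 − 24,300 = 7,440 kg; Δv = 417×9.8×ln(4.266) = 4086.6×1.4507 ≈ 5928 m/s.
Stage 3: m₀ = 4,380 kg, m_f = 4,380 − 3,300 = 1,080 kg; Δv = 335×9.8×ln(4.056) = 3283.0×1.4001 ≈ 4596 m/s.
Total Δv = 4452 + 5928 + 4596 = 14976 m/s.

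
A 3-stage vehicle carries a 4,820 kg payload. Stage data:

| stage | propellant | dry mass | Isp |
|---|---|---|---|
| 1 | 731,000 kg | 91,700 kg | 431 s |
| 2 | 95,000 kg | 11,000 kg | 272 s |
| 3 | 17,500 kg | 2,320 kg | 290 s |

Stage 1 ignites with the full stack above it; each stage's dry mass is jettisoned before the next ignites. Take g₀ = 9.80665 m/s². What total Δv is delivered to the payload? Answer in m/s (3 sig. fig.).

Δv ≈ 13100 m/s

Ignition mass of stage 1 = 731,000+91,700 + 95,000+11,000 + 17,500+2,320 + 4,820 = 953,340 kg.
Stage 1: m₀ = 953,340 kg, m_f = 953,340 − 731,000 = 222,340 kg; Δv = 431×9.80665×ln(4.288) = 4226.7×1.4558 ≈ 6153 m/s.
Stage 2: m₀ = 130,640 kg, m_f = 130,640 − 95,000 = 35,640 kg; Δv = 272×9.80665×ln(3.666) = 2667.4×1.2990 ≈ 3465 m/s.
Stage 3: m₀ = 24,640 kg, m_f = 24,640 − 17,500 = 7,140 kg; Δv = 290×9.80665×ln(3.451) = 2843.9×1.2387 ≈ 3523 m/s.
Total Δv = 6153 + 3465 + 3523 = 13141 m/s.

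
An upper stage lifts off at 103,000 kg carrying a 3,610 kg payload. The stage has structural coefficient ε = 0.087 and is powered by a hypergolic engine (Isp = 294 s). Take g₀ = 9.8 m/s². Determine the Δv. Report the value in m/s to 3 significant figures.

Δv ≈ 6130 m/s

Stage wet mass = m₀ − payload = 103,000 − 3,610 = 99,390 kg.
Stage dry mass = ε × stage wet mass = 0.087 × 99,390 = 8,646.93 kg.
Burnout mass m_f = stage dry + payload = 8,646.93 + 3,610 = 12,256.93 kg.
v_e = Isp · g₀ = 294 × 9.8 = 2881.2 m/s.
Δv = v_e · ln(103,000/12,256.93) = 2881.2 × ln(8.403) = 2881.2 × 2.1286 ≈ 6133 m/s.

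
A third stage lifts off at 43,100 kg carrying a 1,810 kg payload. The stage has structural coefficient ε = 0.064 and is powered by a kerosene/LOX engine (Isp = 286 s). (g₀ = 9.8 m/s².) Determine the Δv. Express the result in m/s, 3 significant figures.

Stage wet mass = m₀ − payload = 43,100 − 1,810 = 41,290 kg.
Stage dry mass = ε × stage wet mass = 0.064 × 41,290 = 2,642.56 kg.
Burnout mass m_f = stage dry + payload = 2,642.56 + 1,810 = 4,452.56 kg.
v_e = Isp · g₀ = 286 × 9.8 = 2802.8 m/s.
Δv = v_e · ln(43,100/4,452.56) = 2802.8 × ln(9.68) = 2802.8 × 2.2700 ≈ 6362 m/s.

Δv ≈ 6360 m/s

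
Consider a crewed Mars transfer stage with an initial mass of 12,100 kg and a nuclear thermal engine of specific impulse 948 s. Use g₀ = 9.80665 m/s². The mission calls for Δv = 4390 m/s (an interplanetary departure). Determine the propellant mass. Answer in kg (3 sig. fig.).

propellant mass ≈ 4550 kg

v_e = Isp · g₀ = 948 × 9.80665 = 9296.7 m/s.
By the Tsiolkovsky rocket equation, m₀/m_f = exp(Δv / v_e) = exp(4390 / 9296.7) = exp(0.4722) = 1.6035.
m_f = 12,100 / 1.6035 = 7,545.99 kg, so propellant = m₀ − m_f = 12,100 − 7,545.99 = 4,554.01 kg.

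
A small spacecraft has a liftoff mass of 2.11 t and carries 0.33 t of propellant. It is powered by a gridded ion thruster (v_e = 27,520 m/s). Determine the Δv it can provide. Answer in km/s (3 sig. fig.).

Δv ≈ 4.68 km/s

m_f = m₀ − m_prop = 2.11 − 0.33 = 1.78 t.
Δv = v_e · ln(m₀/m_f) = 27520.0 × ln(1.185) = 27520.0 × 0.1701 ≈ 4680.5 m/s.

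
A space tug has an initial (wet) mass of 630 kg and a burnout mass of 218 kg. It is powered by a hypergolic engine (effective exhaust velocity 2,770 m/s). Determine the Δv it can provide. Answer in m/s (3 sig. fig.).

By the Tsiolkovsky rocket equation, Δv = v_e · ln(m₀/m_f) = 2770.0 × ln(2.89) = 2770.0 × 1.0612 ≈ 2939.6 m/s.

Δv ≈ 2940 m/s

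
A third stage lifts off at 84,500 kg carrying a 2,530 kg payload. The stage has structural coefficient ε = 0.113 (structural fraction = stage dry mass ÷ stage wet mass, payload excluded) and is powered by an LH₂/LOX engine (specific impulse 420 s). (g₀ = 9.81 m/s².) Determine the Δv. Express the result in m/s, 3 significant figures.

Δv ≈ 8110 m/s

Stage wet mass = m₀ − payload = 84,500 − 2,530 = 81,970 kg.
Stage dry mass = ε × stage wet mass = 0.113 × 81,970 = 9,262.61 kg.
Burnout mass m_f = stage dry + payload = 9,262.61 + 2,530 = 11,792.61 kg.
v_e = Isp · g₀ = 420 × 9.81 = 4120.2 m/s.
By the Tsiolkovsky rocket equation, Δv = v_e · ln(84,500/11,792.61) = 4120.2 × ln(7.166) = 4120.2 × 1.9693 ≈ 8114 m/s.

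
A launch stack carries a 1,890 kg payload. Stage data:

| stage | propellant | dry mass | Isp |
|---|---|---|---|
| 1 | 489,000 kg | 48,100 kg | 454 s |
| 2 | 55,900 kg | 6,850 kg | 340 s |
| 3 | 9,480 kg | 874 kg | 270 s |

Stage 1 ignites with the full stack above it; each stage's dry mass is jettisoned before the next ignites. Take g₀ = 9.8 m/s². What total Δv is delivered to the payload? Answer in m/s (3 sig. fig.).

Ignition mass of stage 1 = 489,000+48,100 + 55,900+6,850 + 9,480+874 + 1,890 = 612,094 kg.
Stage 1: m₀ = 612,094 kg, m_f = 612,094 − 489,000 = 123,094 kg; Δv = 454×9.8×ln(4.973) = 4449.2×1.6039 ≈ 7136 m/s.
Stage 2: m₀ = 74,994 kg, m_f = 74,994 − 55,900 = 19,094 kg; Δv = 340×9.8×ln(3.928) = 3332.0×1.3680 ≈ 4558 m/s.
Stage 3: m₀ = 12,244 kg, m_f = 12,244 − 9,480 = 2,764 kg; Δv = 270×9.8×ln(4.43) = 2646.0×1.4884 ≈ 3938 m/s.
Total Δv = 7136 + 4558 + 3938 = 15632 m/s.

Δv ≈ 15600 m/s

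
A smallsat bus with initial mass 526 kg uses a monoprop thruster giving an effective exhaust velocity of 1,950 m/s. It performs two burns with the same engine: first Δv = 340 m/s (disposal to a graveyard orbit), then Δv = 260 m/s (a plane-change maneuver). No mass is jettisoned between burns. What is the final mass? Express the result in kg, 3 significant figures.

final mass ≈ 387 kg

After the first burn: m = 526 × exp(−340/1950.0) = 526 × 0.84000 = 441.84 kg.
After the second burn: m = 441.84 × exp(−260/1950.0) = 441.84 × 0.87517 = 386.685 kg.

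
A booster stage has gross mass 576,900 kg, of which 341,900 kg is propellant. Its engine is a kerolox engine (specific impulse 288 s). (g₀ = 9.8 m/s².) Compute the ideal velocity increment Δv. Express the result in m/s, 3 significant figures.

v_e = Isp · g₀ = 288 × 9.8 = 2822.4 m/s.
m_f = m₀ − m_prop = 576,900 − 341,900 = 235,000 kg.
Δv = v_e · ln(m₀/m_f) = 2822.4 × ln(2.455) = 2822.4 × 0.8981 ≈ 2534.8 m/s.

Δv ≈ 2530 m/s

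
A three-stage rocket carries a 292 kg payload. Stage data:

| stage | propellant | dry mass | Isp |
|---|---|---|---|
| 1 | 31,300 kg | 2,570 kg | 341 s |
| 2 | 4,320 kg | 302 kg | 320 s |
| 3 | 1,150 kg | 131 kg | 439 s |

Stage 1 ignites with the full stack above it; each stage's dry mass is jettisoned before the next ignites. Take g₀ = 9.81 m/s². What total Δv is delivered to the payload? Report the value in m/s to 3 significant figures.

Δv ≈ 14500 m/s

Ignition mass of stage 1 = 31,300+2,570 + 4,320+302 + 1,150+131 + 292 = 40,065 kg.
Stage 1: m₀ = 40,065 kg, m_f = 40,065 − 31,300 = 8,765 kg; Δv = 341×9.81×ln(4.571) = 3345.2×1.5197 ≈ 5084 m/s.
Stage 2: m₀ = 6,195 kg, m_f = 6,195 − 4,320 = 1,875 kg; Δv = 320×9.81×ln(3.304) = 3139.2×1.1951 ≈ 3752 m/s.
Stage 3: m₀ = 1,573 kg, m_f = 1,573 − 1,150 = 423 kg; Δv = 439×9.81×ln(3.719) = 4306.6×1.3134 ≈ 5656 m/s.
Total Δv = 5084 + 3752 + 5656 = 14492 m/s.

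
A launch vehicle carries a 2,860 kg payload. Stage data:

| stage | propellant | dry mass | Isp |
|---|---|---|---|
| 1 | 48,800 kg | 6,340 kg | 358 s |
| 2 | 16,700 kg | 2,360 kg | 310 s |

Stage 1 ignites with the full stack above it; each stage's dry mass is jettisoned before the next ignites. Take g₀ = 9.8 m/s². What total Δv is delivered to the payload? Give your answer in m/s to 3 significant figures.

Ignition mass of stage 1 = 48,800+6,340 + 16,700+2,360 + 2,860 = 77,060 kg.
Stage 1: m₀ = 77,060 kg, m_f = 77,060 − 48,800 = 28,260 kg; Δv = 358×9.8×ln(2.727) = 3508.4×1.0031 ≈ 3519 m/s.
Stage 2: m₀ = 21,920 kg, m_f = 21,920 − 16,700 = 5,220 kg; Δv = 310×9.8×ln(4.199) = 3038.0×1.4349 ≈ 4359 m/s.
Total Δv = 3519 + 4359 = 7878 m/s.

Δv ≈ 7880 m/s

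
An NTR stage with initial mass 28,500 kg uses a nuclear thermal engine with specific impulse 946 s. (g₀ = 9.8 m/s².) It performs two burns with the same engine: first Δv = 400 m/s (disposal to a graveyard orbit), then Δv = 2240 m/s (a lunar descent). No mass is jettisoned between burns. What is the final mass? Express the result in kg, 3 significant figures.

v_e = Isp · g₀ = 946 × 9.8 = 9270.8 m/s.
After the first burn: m = 28500 × exp(−400/9270.8) = 28500 × 0.95777 = 27,296.4 kg.
After the second burn: m = 27,296.4 × exp(−2240/9270.8) = 27,296.4 × 0.78536 = 21,437.5 kg.

final mass ≈ 21400 kg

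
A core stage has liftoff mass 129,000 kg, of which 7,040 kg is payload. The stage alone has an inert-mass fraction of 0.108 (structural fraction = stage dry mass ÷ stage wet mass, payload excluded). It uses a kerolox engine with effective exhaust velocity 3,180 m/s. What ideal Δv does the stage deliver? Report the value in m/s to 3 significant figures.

Δv ≈ 5890 m/s

Stage wet mass = m₀ − payload = 129,000 − 7,040 = 121,960 kg.
Stage dry mass = ε × stage wet mass = 0.108 × 121,960 = 13,171.7 kg.
Burnout mass m_f = stage dry + payload = 13,171.7 + 7,040 = 20,211.7 kg.
Rocket equation: Δv = v_e · ln(129,000/20,211.7) = 3180.0 × ln(6.382) = 3180.0 × 1.8536 ≈ 5894 m/s.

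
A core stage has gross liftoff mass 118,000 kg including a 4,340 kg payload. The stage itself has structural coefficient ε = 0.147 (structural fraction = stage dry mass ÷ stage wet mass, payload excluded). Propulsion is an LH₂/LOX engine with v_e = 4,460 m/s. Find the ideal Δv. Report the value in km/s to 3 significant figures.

Δv ≈ 7.69 km/s

Stage wet mass = m₀ − payload = 118,000 − 4,340 = 113,660 kg.
Stage dry mass = ε × stage wet mass = 0.147 × 113,660 = 16,708 kg.
Burnout mass m_f = stage dry + payload = 16,708 + 4,340 = 21,048 kg.
Using Δv = v_e ln(m₀/m_f): Δv = v_e · ln(118,000/21,048) = 4460.0 × ln(5.606) = 4460.0 × 1.7239 ≈ 7689 m/s.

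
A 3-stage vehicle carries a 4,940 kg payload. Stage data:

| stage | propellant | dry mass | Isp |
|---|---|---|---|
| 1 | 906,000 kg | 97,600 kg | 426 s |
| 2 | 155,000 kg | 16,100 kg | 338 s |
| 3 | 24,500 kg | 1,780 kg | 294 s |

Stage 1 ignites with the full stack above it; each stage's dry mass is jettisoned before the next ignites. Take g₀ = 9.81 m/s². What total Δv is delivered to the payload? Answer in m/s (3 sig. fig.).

Δv ≈ 15100 m/s

Ignition mass of stage 1 = 906,000+97,600 + 155,000+16,100 + 24,500+1,780 + 4,940 = 1,205,920 kg.
Stage 1: m₀ = 1,205,920 kg, m_f = 1,205,920 − 906,000 = 299,920 kg; Δv = 426×9.81×ln(4.021) = 4179.1×1.3915 ≈ 5815 m/s.
Stage 2: m₀ = 202,320 kg, m_f = 202,320 − 155,000 = 47,320 kg; Δv = 338×9.81×ln(4.276) = 3315.8×1.4529 ≈ 4818 m/s.
Stage 3: m₀ = 31,220 kg, m_f = 31,220 − 24,500 = 6,720 kg; Δv = 294×9.81×ln(4.646) = 2884.1×1.5360 ≈ 4430 m/s.
Total Δv = 5815 + 4818 + 4430 = 15063 m/s.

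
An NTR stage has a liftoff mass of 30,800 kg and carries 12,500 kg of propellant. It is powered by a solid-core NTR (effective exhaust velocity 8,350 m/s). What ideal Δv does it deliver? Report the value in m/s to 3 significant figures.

Δv ≈ 4350 m/s

m_f = m₀ − m_prop = 30,800 − 12,500 = 18,300 kg.
Δv = v_e · ln(m₀/m_f) = 8350.0 × ln(1.683) = 8350.0 × 0.5206 ≈ 4347.1 m/s.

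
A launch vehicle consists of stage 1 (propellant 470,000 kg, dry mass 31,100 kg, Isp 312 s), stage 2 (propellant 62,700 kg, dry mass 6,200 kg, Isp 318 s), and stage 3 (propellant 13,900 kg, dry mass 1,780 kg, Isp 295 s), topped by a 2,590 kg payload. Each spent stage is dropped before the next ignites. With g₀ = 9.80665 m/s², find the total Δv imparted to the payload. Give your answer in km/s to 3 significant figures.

Δv ≈ 13.0 km/s

Ignition mass of stage 1 = 470,000+31,100 + 62,700+6,200 + 13,900+1,780 + 2,590 = 588,270 kg.
Stage 1: m₀ = 588,270 kg, m_f = 588,270 − 470,000 = 118,270 kg; Δv = 312×9.80665×ln(4.974) = 3059.7×1.6042 ≈ 4908 m/s.
Stage 2: m₀ = 87,170 kg, m_f = 87,170 − 62,700 = 24,470 kg; Δv = 318×9.80665×ln(3.562) = 3118.5×1.2704 ≈ 3962 m/s.
Stage 3: m₀ = 18,270 kg, m_f = 18,270 − 13,900 = 4,370 kg; Δv = 295×9.80665×ln(4.181) = 2893.0×1.4305 ≈ 4138 m/s.
Total Δv = 4908 + 3962 + 4138 = 13008 m/s.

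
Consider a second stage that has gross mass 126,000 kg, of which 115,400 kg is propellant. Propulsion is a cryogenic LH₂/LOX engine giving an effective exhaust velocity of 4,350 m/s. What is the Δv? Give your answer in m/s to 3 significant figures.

m_f = m₀ − m_prop = 126,000 − 115,400 = 10,600 kg.
Δv = v_e · ln(m₀/m_f) = 4350.0 × ln(11.89) = 4350.0 × 2.4754 ≈ 10768.1 m/s.

Δv ≈ 10800 m/s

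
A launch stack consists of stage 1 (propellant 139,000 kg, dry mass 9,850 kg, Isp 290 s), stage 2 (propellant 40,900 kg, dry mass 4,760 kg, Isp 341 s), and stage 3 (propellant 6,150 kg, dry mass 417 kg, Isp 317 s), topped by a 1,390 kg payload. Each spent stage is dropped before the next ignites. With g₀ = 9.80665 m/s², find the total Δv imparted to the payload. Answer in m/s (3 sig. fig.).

Δv ≈ 12700 m/s

Ignition mass of stage 1 = 139,000+9,850 + 40,900+4,760 + 6,150+417 + 1,390 = 202,467 kg.
Stage 1: m₀ = 202,467 kg, m_f = 202,467 − 139,000 = 63,467 kg; Δv = 290×9.80665×ln(3.19) = 2843.9×1.1601 ≈ 3299 m/s.
Stage 2: m₀ = 53,617 kg, m_f = 53,617 − 40,900 = 12,717 kg; Δv = 341×9.80665×ln(4.216) = 3344.1×1.4389 ≈ 4812 m/s.
Stage 3: m₀ = 7,957 kg, m_f = 7,957 − 6,150 = 1,807 kg; Δv = 317×9.80665×ln(4.403) = 3108.7×1.4824 ≈ 4608 m/s.
Total Δv = 3299 + 4812 + 4608 = 12719 m/s.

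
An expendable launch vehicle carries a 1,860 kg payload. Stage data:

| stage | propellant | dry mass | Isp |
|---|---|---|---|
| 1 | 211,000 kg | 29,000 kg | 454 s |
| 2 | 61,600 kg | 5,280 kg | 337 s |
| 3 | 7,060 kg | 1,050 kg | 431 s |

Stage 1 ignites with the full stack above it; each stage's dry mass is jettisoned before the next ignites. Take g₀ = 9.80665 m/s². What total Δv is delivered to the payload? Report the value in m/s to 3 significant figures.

Δv ≈ 15400 m/s

Ignition mass of stage 1 = 211,000+29,000 + 61,600+5,280 + 7,060+1,050 + 1,860 = 316,850 kg.
Stage 1: m₀ = 316,850 kg, m_f = 316,850 − 211,000 = 105,850 kg; Δv = 454×9.80665×ln(2.993) = 4452.2×1.0964 ≈ 4881 m/s.
Stage 2: m₀ = 76,850 kg, m_f = 76,850 − 61,600 = 15,250 kg; Δv = 337×9.80665×ln(5.039) = 3304.8×1.6173 ≈ 5345 m/s.
Stage 3: m₀ = 9,970 kg, m_f = 9,970 − 7,060 = 2,910 kg; Δv = 431×9.80665×ln(3.426) = 4226.7×1.2314 ≈ 5205 m/s.
Total Δv = 4881 + 5345 + 5205 = 15431 m/s.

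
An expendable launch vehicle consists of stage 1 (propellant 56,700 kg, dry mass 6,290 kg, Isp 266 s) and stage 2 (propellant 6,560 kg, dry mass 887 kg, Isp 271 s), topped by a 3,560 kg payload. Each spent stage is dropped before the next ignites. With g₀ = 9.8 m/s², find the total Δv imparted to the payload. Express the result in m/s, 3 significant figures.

Ignition mass of stage 1 = 56,700+6,290 + 6,560+887 + 3,560 = 73,997 kg.
Stage 1: m₀ = 73,997 kg, m_f = 73,997 − 56,700 = 17,297 kg; Δv = 266×9.8×ln(4.278) = 2606.8×1.4535 ≈ 3789 m/s.
Stage 2: m₀ = 11,007 kg, m_f = 11,007 − 6,560 = 4,447 kg; Δv = 271×9.8×ln(2.475) = 2655.8×0.9063 ≈ 2407 m/s.
Total Δv = 3789 + 2407 = 6196 m/s.

Δv ≈ 6200 m/s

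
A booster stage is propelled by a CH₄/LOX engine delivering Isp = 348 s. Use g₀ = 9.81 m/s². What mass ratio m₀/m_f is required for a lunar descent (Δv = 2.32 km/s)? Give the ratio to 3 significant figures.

v_e = Isp · g₀ = 348 × 9.81 = 3413.9 m/s.
Rocket equation: m₀/m_f = exp(Δv / v_e) = exp(2320 / 3413.9) = exp(0.6796) = 1.9730.

mass ratio ≈ 1.97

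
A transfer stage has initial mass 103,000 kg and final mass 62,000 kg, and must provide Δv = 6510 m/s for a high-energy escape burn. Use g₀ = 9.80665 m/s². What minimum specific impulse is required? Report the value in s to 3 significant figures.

Isp ≈ 1310 s

ln(m₀/m_f) = ln(103000/62000) = ln(1.661) = 0.5076.
v_e = Δv / ln(m₀/m_f) = 6510 / 0.5076 = 12825.2 m/s.
Isp = v_e / g₀ = 12825.2 / 9.80665 = 1307.8 s.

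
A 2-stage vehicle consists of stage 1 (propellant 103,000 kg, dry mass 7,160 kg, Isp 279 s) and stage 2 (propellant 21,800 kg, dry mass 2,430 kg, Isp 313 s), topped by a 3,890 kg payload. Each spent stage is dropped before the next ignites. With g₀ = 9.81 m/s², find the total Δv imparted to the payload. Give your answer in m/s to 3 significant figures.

Δv ≈ 8320 m/s

Ignition mass of stage 1 = 103,000+7,160 + 21,800+2,430 + 3,890 = 138,280 kg.
Stage 1: m₀ = 138,280 kg, m_f = 138,280 − 103,000 = 35,280 kg; Δv = 279×9.81×ln(3.92) = 2737.0×1.3660 ≈ 3739 m/s.
Stage 2: m₀ = 28,120 kg, m_f = 28,120 − 21,800 = 6,320 kg; Δv = 313×9.81×ln(4.449) = 3070.5×1.4928 ≈ 4584 m/s.
Total Δv = 3739 + 4584 = 8323 m/s.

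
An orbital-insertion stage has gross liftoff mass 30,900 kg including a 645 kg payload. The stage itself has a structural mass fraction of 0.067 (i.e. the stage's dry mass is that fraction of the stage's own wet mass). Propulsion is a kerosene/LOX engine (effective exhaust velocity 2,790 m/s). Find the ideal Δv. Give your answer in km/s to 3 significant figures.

Stage wet mass = m₀ − payload = 30,900 − 645 = 30,255 kg.
Stage dry mass = ε × stage wet mass = 0.067 × 30,255 = 2,027.09 kg.
Burnout mass m_f = stage dry + payload = 2,027.09 + 645 = 2,672.09 kg.
Using Δv = v_e ln(m₀/m_f): Δv = v_e · ln(30,900/2,672.09) = 2790.0 × ln(11.56) = 2790.0 × 2.4479 ≈ 6830 m/s.

Δv ≈ 6.83 km/s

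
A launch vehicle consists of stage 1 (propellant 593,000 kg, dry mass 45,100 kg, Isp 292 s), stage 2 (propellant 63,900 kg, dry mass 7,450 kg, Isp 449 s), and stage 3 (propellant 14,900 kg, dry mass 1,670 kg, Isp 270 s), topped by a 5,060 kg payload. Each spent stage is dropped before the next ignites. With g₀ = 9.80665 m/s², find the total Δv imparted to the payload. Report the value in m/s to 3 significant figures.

Δv ≈ 13000 m/s

Ignition mass of stage 1 = 593,000+45,100 + 63,900+7,450 + 14,900+1,670 + 5,060 = 731,080 kg.
Stage 1: m₀ = 731,080 kg, m_f = 731,080 − 593,000 = 138,080 kg; Δv = 292×9.80665×ln(5.295) = 2863.5×1.6667 ≈ 4773 m/s.
Stage 2: m₀ = 92,980 kg, m_f = 92,980 − 63,900 = 29,080 kg; Δv = 449×9.80665×ln(3.197) = 4403.2×1.1623 ≈ 5118 m/s.
Stage 3: m₀ = 21,630 kg, m_f = 21,630 − 14,900 = 6,730 kg; Δv = 270×9.80665×ln(3.214) = 2647.8×1.1675 ≈ 3091 m/s.
Total Δv = 4773 + 5118 + 3091 = 12982 m/s.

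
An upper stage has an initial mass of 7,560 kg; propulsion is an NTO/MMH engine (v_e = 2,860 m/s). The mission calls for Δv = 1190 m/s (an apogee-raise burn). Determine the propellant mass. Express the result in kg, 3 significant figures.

propellant mass ≈ 2570 kg

Rocket equation: m₀/m_f = exp(Δv / v_e) = exp(1190 / 2860.0) = exp(0.4161) = 1.5160.
m_f = 7,560 / 1.5160 = 4,986.81 kg, so propellant = m₀ − m_f = 7,560 − 4,986.81 = 2,573.19 kg.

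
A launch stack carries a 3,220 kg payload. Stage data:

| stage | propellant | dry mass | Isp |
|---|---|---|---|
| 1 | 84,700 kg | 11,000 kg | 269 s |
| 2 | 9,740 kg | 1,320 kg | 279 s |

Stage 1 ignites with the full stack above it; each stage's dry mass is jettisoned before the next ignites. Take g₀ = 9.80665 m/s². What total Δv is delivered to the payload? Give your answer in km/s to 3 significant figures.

Ignition mass of stage 1 = 84,700+11,000 + 9,740+1,320 + 3,220 = 109,980 kg.
Stage 1: m₀ = 109,980 kg, m_f = 109,980 − 84,700 = 25,280 kg; Δv = 269×9.80665×ln(4.35) = 2638.0×1.4703 ≈ 3879 m/s.
Stage 2: m₀ = 14,280 kg, m_f = 14,280 − 9,740 = 4,540 kg; Δv = 279×9.80665×ln(3.145) = 2736.1×1.1459 ≈ 3135 m/s.
Total Δv = 3879 + 3135 = 7014 m/s.

Δv ≈ 7.01 km/s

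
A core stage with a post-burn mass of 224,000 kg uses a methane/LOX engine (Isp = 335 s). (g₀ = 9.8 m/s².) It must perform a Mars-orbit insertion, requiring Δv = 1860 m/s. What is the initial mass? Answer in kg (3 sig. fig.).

initial mass ≈ 395000 kg

v_e = Isp · g₀ = 335 × 9.8 = 3283.0 m/s.
Rocket equation: m₀/m_f = exp(Δv / v_e) = exp(1860 / 3283.0) = exp(0.5666) = 1.7622.
m₀ = m_f × 1.7622 = 224,000 × 1.7622 = 394,733 kg.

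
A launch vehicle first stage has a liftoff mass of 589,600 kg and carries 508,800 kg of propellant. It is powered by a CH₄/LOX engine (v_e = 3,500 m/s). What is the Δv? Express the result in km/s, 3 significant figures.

Δv ≈ 6.96 km/s

m_f = m₀ − m_prop = 589,600 − 508,800 = 80,800 kg.
From the ideal rocket equation, Δv = v_e · ln(m₀/m_f) = 3500.0 × ln(7.297) = 3500.0 × 1.9875 ≈ 6956.1 m/s.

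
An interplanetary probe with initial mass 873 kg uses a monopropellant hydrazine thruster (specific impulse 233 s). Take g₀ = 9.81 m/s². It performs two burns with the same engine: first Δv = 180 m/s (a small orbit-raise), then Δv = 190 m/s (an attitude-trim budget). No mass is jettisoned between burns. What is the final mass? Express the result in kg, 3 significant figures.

v_e = Isp · g₀ = 233 × 9.81 = 2285.7 m/s.
After the first burn: m = 873 × exp(−180/2285.7) = 873 × 0.92427 = 806.888 kg.
After the second burn: m = 806.888 × exp(−190/2285.7) = 806.888 × 0.92024 = 742.531 kg.

final mass ≈ 743 kg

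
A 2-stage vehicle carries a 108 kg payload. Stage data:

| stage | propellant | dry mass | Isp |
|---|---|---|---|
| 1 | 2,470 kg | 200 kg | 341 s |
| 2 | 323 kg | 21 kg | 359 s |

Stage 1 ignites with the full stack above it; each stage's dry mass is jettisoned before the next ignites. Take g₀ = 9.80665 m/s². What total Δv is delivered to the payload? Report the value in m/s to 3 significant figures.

Δv ≈ 9650 m/s

Ignition mass of stage 1 = 2,470+200 + 323+21 + 108 = 3,122 kg.
Stage 1: m₀ = 3,122 kg, m_f = 3,122 − 2,470 = 652 kg; Δv = 341×9.80665×ln(4.788) = 3344.1×1.5662 ≈ 5237 m/s.
Stage 2: m₀ = 452 kg, m_f = 452 − 323 = 129 kg; Δv = 359×9.80665×ln(3.504) = 3520.6×1.2539 ≈ 4414 m/s.
Total Δv = 5237 + 4414 = 9651 m/s.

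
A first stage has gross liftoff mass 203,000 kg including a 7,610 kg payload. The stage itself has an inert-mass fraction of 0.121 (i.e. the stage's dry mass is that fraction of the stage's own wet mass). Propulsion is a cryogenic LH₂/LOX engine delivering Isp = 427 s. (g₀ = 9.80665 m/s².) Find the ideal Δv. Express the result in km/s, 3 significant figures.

Stage wet mass = m₀ − payload = 203,000 − 7,610 = 195,390 kg.
Stage dry mass = ε × stage wet mass = 0.121 × 195,390 = 23,642.2 kg.
Burnout mass m_f = stage dry + payload = 23,642.2 + 7,610 = 31,252.2 kg.
v_e = Isp · g₀ = 427 × 9.80665 = 4187.4 m/s.
Using Δv = v_e ln(m₀/m_f): Δv = v_e · ln(203,000/31,252.2) = 4187.4 × ln(6.496) = 4187.4 × 1.8711 ≈ 7835 m/s.

Δv ≈ 7.84 km/s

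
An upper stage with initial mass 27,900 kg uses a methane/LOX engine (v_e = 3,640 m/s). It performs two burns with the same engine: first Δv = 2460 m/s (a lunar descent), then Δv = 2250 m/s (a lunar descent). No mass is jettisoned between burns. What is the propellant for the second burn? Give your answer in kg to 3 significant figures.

After the first burn: m = 27900 × exp(−2460/3640.0) = 27900 × 0.50874 = 14,193.8 kg.
After the second burn: m = 14,193.8 × exp(−2250/3640.0) = 14,193.8 × 0.53895 = 7,649.75 kg.
Second-burn propellant = 14,193.8 − 7,649.75 = 6,544.05 kg.

propellant for the second burn ≈ 6540 kg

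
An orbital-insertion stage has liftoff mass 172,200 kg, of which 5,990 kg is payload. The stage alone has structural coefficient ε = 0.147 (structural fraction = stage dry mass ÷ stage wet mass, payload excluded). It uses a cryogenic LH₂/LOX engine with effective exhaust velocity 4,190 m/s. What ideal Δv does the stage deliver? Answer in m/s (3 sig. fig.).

Δv ≈ 7260 m/s

Stage wet mass = m₀ − payload = 172,200 − 5,990 = 166,210 kg.
Stage dry mass = ε × stage wet mass = 0.147 × 166,210 = 24,432.9 kg.
Burnout mass m_f = stage dry + payload = 24,432.9 + 5,990 = 30,422.9 kg.
Using Δv = v_e ln(m₀/m_f): Δv = v_e · ln(172,200/30,422.9) = 4190.0 × ln(5.66) = 4190.0 × 1.7335 ≈ 7263 m/s.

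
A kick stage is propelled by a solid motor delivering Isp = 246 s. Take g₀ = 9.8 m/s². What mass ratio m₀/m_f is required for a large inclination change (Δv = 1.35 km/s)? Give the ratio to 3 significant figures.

mass ratio ≈ 1.75

v_e = Isp · g₀ = 246 × 9.8 = 2410.8 m/s.
From the ideal rocket equation, m₀/m_f = exp(Δv / v_e) = exp(1350 / 2410.8) = exp(0.5600) = 1.7506.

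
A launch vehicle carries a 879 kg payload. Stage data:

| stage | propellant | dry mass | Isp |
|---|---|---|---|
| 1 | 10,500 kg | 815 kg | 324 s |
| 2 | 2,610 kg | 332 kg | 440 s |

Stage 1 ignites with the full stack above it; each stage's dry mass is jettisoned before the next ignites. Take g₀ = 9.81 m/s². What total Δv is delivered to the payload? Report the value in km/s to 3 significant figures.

Ignition mass of stage 1 = 10,500+815 + 2,610+332 + 879 = 15,136 kg.
Stage 1: m₀ = 15,136 kg, m_f = 15,136 − 10,500 = 4,636 kg; Δv = 324×9.81×ln(3.265) = 3178.4×1.1832 ≈ 3761 m/s.
Stage 2: m₀ = 3,821 kg, m_f = 3,821 − 2,610 = 1,211 kg; Δv = 440×9.81×ln(3.155) = 4316.4×1.1491 ≈ 4960 m/s.
Total Δv = 3761 + 4960 = 8721 m/s.

Δv ≈ 8.72 km/s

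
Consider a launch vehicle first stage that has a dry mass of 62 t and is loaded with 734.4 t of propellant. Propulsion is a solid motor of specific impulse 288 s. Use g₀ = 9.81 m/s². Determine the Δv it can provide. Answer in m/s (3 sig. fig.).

v_e = Isp · g₀ = 288 × 9.81 = 2825.3 m/s.
m₀ = m_dry + m_prop = 62 + 734.4 = 796.4 t.
Δv = v_e · ln(m₀/m_f) = 2825.3 × ln(12.85) = 2825.3 × 2.5530 ≈ 7212.8 m/s.

Δv ≈ 7210 m/s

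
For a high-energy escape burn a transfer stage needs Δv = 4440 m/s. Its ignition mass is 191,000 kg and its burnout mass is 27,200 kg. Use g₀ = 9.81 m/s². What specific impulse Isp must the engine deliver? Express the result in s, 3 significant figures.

ln(m₀/m_f) = ln(191000/27200) = ln(7.022) = 1.9491.
Using Δv = v_e ln(m₀/m_f): v_e = Δv / ln(m₀/m_f) = 4440 / 1.9491 = 2278.0 m/s.
Isp = v_e / g₀ = 2278.0 / 9.81 = 232.2 s.

Isp ≈ 232 s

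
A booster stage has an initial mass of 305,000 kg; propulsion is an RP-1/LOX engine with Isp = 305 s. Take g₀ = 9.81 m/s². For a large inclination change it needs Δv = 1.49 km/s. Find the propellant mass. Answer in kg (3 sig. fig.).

propellant mass ≈ 120000 kg

v_e = Isp · g₀ = 305 × 9.81 = 2992.1 m/s.
From the ideal rocket equation, m₀/m_f = exp(Δv / v_e) = exp(1490 / 2992.1) = exp(0.4980) = 1.6454.
m_f = 305,000 / 1.6454 = 185,365 kg, so propellant = m₀ − m_f = 305,000 − 185,365 = 119,635 kg.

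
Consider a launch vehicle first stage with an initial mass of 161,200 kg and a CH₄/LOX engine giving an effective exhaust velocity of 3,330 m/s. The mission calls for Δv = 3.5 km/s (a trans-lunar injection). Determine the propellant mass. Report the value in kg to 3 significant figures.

m₀/m_f = exp(Δv / v_e) = exp(3500 / 3330.0) = exp(1.0511) = 2.8607.
m_f = 161,200 / 2.8607 = 56,349.8 kg, so propellant = m₀ − m_f = 161,200 − 56,349.8 = 104,850.2 kg.

propellant mass ≈ 105000 kg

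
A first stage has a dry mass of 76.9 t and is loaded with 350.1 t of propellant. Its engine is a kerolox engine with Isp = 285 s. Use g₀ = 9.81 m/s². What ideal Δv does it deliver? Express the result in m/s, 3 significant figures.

v_e = Isp · g₀ = 285 × 9.81 = 2795.9 m/s.
m₀ = m_dry + m_prop = 76.9 + 350.1 = 427 t.
Δv = v_e · ln(m₀/m_f) = 2795.9 × ln(5.553) = 2795.9 × 1.7143 ≈ 4792.9 m/s.

Δv ≈ 4790 m/s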